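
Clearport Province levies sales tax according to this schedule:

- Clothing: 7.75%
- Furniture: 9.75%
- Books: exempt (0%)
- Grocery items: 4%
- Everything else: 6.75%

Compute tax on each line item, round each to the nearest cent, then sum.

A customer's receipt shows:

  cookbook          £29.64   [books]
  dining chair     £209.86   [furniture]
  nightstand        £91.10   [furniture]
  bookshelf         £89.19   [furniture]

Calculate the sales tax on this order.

£38.04

Cookbook £29.64: books → 0% → £0.00
Dining chair £209.86: furniture → 9.75% → £20.46
Nightstand £91.10: furniture → 9.75% → £8.88
Bookshelf £89.19: furniture → 9.75% → £8.70
Total tax = £20.46 + £8.88 + £8.70 = £38.04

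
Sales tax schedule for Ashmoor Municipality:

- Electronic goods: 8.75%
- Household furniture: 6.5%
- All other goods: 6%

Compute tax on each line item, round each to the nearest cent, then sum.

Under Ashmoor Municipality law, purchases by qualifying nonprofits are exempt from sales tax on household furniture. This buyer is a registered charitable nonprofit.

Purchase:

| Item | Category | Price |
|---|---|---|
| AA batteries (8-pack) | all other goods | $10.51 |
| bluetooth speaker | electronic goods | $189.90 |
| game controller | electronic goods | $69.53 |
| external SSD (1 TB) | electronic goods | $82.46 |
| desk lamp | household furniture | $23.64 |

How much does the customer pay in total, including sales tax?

AA batteries (8-pack) $10.51: all other goods → 6% → $0.63
Bluetooth speaker $189.90: electronic goods → 8.75% → $16.62
Game controller $69.53: electronic goods → 8.75% → $6.08
External SSD (1 TB) $82.46: electronic goods → 8.75% → $7.22
Desk lamp $23.64: household furniture, buyer-exempt → 0% → $0.00
Subtotal = $376.04; tax = $30.55; total due = $406.59

$406.59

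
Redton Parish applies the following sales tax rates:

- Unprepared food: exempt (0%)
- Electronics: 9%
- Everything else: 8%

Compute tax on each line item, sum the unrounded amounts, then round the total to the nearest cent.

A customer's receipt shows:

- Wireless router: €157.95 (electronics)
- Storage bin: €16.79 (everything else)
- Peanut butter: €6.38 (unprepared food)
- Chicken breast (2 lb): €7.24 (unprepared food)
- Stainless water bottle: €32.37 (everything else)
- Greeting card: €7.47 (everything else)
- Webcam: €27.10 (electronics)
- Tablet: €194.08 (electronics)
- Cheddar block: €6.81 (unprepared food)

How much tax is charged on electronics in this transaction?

Wireless router €157.95: electronics → 9% → €14.2155
Webcam €27.10: electronics → 9% → €2.439
Tablet €194.08: electronics → 9% → €17.4672
Tax on electronics: unrounded sum = €34.1217 → €34.12

€34.12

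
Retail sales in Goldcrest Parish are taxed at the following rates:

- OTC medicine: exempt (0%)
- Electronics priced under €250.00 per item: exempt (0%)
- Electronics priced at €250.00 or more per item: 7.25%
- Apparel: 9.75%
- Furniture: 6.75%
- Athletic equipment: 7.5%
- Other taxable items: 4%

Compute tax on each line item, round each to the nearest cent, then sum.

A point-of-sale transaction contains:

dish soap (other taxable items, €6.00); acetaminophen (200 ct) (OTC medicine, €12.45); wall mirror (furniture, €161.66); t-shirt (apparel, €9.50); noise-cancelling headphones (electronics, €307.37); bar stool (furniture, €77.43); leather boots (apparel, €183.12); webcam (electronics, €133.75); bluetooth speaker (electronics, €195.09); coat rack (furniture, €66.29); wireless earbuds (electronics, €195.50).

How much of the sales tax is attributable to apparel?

€18.78

T-shirt €9.50: apparel → 9.75% → €0.93
Leather boots €183.12: apparel → 9.75% → €17.85
Tax on apparel = €0.93 + €17.85 = €18.78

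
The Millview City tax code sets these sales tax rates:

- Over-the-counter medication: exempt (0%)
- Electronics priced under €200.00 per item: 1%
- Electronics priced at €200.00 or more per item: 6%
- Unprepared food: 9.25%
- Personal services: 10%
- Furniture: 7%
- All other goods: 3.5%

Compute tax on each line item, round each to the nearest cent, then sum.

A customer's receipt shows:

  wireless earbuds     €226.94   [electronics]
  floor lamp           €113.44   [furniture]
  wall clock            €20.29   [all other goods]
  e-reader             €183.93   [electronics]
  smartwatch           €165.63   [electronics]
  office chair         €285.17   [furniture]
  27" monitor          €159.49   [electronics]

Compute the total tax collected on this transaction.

€47.32

Wireless earbuds €226.94: electronics, €200.00 or more → 6% → €13.62
Floor lamp €113.44: furniture → 7% → €7.94
Wall clock €20.29: all other goods → 3.5% → €0.71
E-reader €183.93: electronics, under €200.00 → 1% → €1.84
Smartwatch €165.63: electronics, under €200.00 → 1% → €1.66
Office chair €285.17: furniture → 7% → €19.96
27" monitor €159.49: electronics, under €200.00 → 1% → €1.59
Total tax = €13.62 + €7.94 + €0.71 + €1.84 + €1.66 + €19.96 + €1.59 = €47.32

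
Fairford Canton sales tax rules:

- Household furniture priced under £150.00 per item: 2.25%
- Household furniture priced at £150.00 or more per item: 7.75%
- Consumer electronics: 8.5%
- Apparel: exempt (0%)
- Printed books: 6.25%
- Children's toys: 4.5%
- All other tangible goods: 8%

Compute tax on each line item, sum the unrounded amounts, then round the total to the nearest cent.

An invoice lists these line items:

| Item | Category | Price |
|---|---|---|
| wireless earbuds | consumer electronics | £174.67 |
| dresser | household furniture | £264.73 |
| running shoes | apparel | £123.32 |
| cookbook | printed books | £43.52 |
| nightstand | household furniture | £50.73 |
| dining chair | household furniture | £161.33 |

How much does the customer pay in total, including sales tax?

Wireless earbuds £174.67: consumer electronics → 8.5% → £14.84695
Dresser £264.73: household furniture, £150.00 or more → 7.75% → £20.516575
Running shoes £123.32: apparel → 0% → £0.00
Cookbook £43.52: printed books → 6.25% → £2.72
Nightstand £50.73: household furniture, under £150.00 → 2.25% → £1.141425
Dining chair £161.33: household furniture, £150.00 or more → 7.75% → £12.503075
Subtotal = £818.30; unrounded tax = £51.728025 → £51.73; total due = £870.03

£870.03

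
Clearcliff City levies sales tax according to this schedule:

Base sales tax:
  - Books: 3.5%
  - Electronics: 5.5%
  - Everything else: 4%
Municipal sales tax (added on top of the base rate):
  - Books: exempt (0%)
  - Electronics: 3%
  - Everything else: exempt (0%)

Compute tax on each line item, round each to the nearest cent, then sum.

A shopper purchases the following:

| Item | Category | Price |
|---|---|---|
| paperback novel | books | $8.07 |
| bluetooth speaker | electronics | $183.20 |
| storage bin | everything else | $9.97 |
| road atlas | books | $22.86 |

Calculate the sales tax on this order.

$17.05

Paperback novel $8.07: books → 3.5% + 0% municipal = 3.5% → $0.28
Bluetooth speaker $183.20: electronics → 5.5% + 3% municipal = 8.5% → $15.57
Storage bin $9.97: everything else → 4% + 0% municipal = 4% → $0.40
Road atlas $22.86: books → 3.5% + 0% municipal = 3.5% → $0.80
Total tax = $0.28 + $15.57 + $0.40 + $0.80 = $17.05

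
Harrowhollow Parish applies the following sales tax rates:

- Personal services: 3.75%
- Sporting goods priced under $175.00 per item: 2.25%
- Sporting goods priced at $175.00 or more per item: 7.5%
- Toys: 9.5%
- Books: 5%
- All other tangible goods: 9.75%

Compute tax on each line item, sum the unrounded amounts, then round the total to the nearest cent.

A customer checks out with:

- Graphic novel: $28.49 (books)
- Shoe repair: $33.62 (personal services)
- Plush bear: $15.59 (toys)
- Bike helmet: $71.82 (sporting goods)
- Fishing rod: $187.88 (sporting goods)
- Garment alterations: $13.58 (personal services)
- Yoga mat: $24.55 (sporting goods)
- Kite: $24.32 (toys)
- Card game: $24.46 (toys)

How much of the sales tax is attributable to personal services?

$1.77

Shoe repair $33.62: personal services → 3.75% → $1.26075
Garment alterations $13.58: personal services → 3.75% → $0.50925
Tax on personal services: unrounded sum = $1.77 → $1.77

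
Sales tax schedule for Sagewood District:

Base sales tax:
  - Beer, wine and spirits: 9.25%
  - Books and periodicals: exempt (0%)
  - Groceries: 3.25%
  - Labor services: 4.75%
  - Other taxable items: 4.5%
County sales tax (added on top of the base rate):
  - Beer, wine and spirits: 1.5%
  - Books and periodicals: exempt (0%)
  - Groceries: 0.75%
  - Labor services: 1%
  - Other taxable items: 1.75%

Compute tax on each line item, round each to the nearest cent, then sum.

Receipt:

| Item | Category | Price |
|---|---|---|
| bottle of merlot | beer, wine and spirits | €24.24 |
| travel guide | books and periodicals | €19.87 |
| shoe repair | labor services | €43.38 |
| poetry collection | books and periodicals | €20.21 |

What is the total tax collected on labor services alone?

€2.49

Shoe repair €43.38: labor services → 4.75% + 1% county = 5.75% → €2.49
Tax on labor services = €2.49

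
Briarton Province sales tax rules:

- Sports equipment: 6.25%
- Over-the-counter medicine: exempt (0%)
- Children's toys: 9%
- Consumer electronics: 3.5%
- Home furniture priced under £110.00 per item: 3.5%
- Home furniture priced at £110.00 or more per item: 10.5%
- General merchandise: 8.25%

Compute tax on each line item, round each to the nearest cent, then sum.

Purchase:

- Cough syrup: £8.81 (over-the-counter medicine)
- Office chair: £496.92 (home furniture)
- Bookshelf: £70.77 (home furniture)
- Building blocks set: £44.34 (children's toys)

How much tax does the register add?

Cough syrup £8.81: over-the-counter medicine → 0% → £0.00
Office chair £496.92: home furniture, £110.00 or more → 10.5% → £52.18
Bookshelf £70.77: home furniture, under £110.00 → 3.5% → £2.48
Building blocks set £44.34: children's toys → 9% → £3.99
Total tax = £52.18 + £2.48 + £3.99 = £58.65

£58.65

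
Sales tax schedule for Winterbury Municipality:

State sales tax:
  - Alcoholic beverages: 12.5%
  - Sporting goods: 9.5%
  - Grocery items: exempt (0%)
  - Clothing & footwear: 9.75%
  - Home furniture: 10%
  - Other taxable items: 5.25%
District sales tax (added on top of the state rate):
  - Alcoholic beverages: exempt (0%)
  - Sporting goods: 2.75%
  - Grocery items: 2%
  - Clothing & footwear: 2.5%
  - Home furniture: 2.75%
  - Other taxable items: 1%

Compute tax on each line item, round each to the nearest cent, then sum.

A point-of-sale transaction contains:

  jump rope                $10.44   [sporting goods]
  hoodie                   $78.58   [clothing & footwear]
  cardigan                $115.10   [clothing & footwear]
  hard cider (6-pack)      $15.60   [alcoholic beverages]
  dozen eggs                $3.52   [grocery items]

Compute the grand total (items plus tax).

$250.27

Jump rope $10.44: sporting goods → 9.5% + 2.75% district = 12.25% → $1.28
Hoodie $78.58: clothing & footwear → 9.75% + 2.5% district = 12.25% → $9.63
Cardigan $115.10: clothing & footwear → 9.75% + 2.5% district = 12.25% → $14.10
Hard cider (6-pack) $15.60: alcoholic beverages → 12.5% + 0% district = 12.5% → $1.95
Dozen eggs $3.52: grocery items → 0% + 2% district = 2% → $0.07
Subtotal = $223.24; tax = $27.03; total due = $250.27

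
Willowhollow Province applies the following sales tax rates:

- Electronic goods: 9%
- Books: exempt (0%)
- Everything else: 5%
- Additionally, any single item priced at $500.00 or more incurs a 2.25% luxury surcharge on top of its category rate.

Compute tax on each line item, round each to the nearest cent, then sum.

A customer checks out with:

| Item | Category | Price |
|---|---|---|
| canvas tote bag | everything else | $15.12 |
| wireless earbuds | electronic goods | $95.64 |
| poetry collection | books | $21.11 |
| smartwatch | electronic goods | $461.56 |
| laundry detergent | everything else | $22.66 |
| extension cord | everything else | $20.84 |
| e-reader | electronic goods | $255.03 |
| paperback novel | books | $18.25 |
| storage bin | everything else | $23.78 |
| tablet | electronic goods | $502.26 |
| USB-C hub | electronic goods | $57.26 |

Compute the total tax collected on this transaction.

$138.87

Canvas tote bag $15.12: everything else → 5% → $0.76
Wireless earbuds $95.64: electronic goods → 9% → $8.61
Poetry collection $21.11: books → 0% → $0.00
Smartwatch $461.56: electronic goods → 9% → $41.54
Laundry detergent $22.66: everything else → 5% → $1.13
Extension cord $20.84: everything else → 5% → $1.04
E-reader $255.03: electronic goods → 9% → $22.95
Paperback novel $18.25: books → 0% → $0.00
Storage bin $23.78: everything else → 5% → $1.19
Tablet $502.26: electronic goods → 9% + 2.25% surcharge = 11.25% → $56.50
USB-C hub $57.26: electronic goods → 9% → $5.15
Total tax = $0.76 + $8.61 + $41.54 + $1.13 + $1.04 + $22.95 + $1.19 + $56.50 + $5.15 = $138.87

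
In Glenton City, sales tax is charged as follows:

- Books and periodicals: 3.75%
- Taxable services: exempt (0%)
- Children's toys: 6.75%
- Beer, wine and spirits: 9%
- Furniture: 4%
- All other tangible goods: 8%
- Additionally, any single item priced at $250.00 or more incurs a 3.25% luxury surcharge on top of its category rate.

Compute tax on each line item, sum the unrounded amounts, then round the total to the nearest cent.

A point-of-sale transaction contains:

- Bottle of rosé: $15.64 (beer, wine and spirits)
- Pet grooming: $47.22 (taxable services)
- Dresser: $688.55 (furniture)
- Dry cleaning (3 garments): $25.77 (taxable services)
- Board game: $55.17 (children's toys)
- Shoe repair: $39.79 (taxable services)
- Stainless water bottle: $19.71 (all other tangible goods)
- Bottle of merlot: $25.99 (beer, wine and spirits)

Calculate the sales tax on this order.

Bottle of rosé $15.64: beer, wine and spirits → 9% → $1.4076
Pet grooming $47.22: taxable services → 0% → $0.00
Dresser $688.55: furniture → 4% + 3.25% surcharge = 7.25% → $49.919875
Dry cleaning (3 garments) $25.77: taxable services → 0% → $0.00
Board game $55.17: children's toys → 6.75% → $3.723975
Shoe repair $39.79: taxable services → 0% → $0.00
Stainless water bottle $19.71: all other tangible goods → 8% → $1.5768
Bottle of merlot $25.99: beer, wine and spirits → 9% → $2.3391
Unrounded tax sum = $58.96735 → $58.97

$58.97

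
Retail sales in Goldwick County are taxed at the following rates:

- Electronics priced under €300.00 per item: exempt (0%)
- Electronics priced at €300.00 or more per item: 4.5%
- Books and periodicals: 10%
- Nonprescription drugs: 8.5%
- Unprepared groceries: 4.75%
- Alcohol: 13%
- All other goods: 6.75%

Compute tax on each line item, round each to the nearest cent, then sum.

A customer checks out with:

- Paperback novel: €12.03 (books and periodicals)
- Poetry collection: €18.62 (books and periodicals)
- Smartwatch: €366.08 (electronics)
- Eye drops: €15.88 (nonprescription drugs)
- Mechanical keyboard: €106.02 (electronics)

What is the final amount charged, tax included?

Paperback novel €12.03: books and periodicals → 10% → €1.20
Poetry collection €18.62: books and periodicals → 10% → €1.86
Smartwatch €366.08: electronics, €300.00 or more → 4.5% → €16.47
Eye drops €15.88: nonprescription drugs → 8.5% → €1.35
Mechanical keyboard €106.02: electronics, under €300.00 → 0% → €0.00
Subtotal = €518.63; tax = €20.88; total due = €539.51

€539.51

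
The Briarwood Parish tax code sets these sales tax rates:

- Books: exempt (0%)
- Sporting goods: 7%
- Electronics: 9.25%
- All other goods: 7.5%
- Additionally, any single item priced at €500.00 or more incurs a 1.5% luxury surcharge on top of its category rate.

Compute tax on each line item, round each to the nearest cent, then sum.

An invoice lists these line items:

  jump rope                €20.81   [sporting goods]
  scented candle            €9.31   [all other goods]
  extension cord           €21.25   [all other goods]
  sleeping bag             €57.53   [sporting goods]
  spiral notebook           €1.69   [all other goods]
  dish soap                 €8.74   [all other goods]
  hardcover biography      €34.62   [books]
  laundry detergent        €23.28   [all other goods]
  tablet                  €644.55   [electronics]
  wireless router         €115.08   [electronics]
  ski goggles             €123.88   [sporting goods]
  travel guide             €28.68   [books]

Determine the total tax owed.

€98.92

Jump rope €20.81: sporting goods → 7% → €1.46
Scented candle €9.31: all other goods → 7.5% → €0.70
Extension cord €21.25: all other goods → 7.5% → €1.59
Sleeping bag €57.53: sporting goods → 7% → €4.03
Spiral notebook €1.69: all other goods → 7.5% → €0.13
Dish soap €8.74: all other goods → 7.5% → €0.66
Hardcover biography €34.62: books → 0% → €0.00
Laundry detergent €23.28: all other goods → 7.5% → €1.75
Tablet €644.55: electronics → 9.25% + 1.5% surcharge = 10.75% → €69.29
Wireless router €115.08: electronics → 9.25% → €10.64
Ski goggles €123.88: sporting goods → 7% → €8.67
Travel guide €28.68: books → 0% → €0.00
Total tax = €1.46 + €0.70 + €1.59 + €4.03 + €0.13 + €0.66 + €1.75 + €69.29 + €10.64 + €8.67 = €98.92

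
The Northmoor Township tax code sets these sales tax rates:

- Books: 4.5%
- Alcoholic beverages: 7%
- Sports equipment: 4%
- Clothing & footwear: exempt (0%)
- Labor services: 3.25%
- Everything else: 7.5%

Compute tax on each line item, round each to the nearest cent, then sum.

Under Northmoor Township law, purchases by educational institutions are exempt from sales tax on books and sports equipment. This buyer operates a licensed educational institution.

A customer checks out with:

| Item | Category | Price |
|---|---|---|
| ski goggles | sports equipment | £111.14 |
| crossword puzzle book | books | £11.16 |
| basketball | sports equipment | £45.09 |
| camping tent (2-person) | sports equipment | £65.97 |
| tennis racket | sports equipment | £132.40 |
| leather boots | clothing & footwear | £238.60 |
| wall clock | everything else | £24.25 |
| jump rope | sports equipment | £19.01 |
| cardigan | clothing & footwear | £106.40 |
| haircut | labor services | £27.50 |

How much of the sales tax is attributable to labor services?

Haircut £27.50: labor services → 3.25% → £0.89
Tax on labor services = £0.89

£0.89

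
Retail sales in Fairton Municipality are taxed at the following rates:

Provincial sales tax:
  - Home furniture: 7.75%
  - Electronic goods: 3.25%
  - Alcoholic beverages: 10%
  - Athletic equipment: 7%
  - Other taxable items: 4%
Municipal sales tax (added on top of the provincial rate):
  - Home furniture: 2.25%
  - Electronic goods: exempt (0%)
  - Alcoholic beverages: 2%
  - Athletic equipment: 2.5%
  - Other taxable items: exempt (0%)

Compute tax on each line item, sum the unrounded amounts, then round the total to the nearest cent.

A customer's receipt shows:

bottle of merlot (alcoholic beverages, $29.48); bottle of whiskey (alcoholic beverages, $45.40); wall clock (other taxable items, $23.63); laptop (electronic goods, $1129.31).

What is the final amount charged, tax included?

Bottle of merlot $29.48: alcoholic beverages → 10% + 2% municipal = 12% → $3.5376
Bottle of whiskey $45.40: alcoholic beverages → 10% + 2% municipal = 12% → $5.448
Wall clock $23.63: other taxable items → 4% + 0% municipal = 4% → $0.9452
Laptop $1129.31: electronic goods → 3.25% + 0% municipal = 3.25% → $36.702575
Subtotal = $1227.82; unrounded tax = $46.633375 → $46.63; total due = $1274.45

$1274.45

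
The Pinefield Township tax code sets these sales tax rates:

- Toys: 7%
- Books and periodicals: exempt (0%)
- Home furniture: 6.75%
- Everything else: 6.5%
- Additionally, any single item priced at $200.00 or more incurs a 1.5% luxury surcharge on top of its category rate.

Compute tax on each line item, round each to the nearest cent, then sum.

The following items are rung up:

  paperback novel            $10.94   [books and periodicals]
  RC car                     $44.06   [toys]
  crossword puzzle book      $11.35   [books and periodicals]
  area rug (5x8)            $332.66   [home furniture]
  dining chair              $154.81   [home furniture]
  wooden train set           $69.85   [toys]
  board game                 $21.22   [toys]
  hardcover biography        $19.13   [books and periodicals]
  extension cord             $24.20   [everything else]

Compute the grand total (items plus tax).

Paperback novel $10.94: books and periodicals → 0% → $0.00
RC car $44.06: toys → 7% → $3.08
Crossword puzzle book $11.35: books and periodicals → 0% → $0.00
Area rug (5x8) $332.66: home furniture → 6.75% + 1.5% surcharge = 8.25% → $27.44
Dining chair $154.81: home furniture → 6.75% → $10.45
Wooden train set $69.85: toys → 7% → $4.89
Board game $21.22: toys → 7% → $1.49
Hardcover biography $19.13: books and periodicals → 0% → $0.00
Extension cord $24.20: everything else → 6.5% → $1.57
Subtotal = $688.22; tax = $48.92; total due = $737.14

$737.14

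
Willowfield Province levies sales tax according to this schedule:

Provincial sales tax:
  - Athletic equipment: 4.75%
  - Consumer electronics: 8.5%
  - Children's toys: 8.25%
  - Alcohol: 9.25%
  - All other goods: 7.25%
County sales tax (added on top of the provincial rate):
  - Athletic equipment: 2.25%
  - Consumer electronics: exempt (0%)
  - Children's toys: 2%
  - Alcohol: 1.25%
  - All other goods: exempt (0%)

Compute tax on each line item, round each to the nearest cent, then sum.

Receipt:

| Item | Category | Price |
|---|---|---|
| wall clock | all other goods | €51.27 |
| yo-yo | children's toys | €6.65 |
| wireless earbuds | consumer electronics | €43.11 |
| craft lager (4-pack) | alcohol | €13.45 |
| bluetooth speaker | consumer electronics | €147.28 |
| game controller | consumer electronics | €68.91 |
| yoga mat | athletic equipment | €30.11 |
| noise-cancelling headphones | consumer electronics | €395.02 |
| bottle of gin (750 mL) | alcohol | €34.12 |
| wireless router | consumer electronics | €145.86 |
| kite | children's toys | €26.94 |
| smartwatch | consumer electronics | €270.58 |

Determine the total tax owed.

Wall clock €51.27: all other goods → 7.25% + 0% county = 7.25% → €3.72
Yo-yo €6.65: children's toys → 8.25% + 2% county = 10.25% → €0.68
Wireless earbuds €43.11: consumer electronics → 8.5% + 0% county = 8.5% → €3.66
Craft lager (4-pack) €13.45: alcohol → 9.25% + 1.25% county = 10.5% → €1.41
Bluetooth speaker €147.28: consumer electronics → 8.5% + 0% county = 8.5% → €12.52
Game controller €68.91: consumer electronics → 8.5% + 0% county = 8.5% → €5.86
Yoga mat €30.11: athletic equipment → 4.75% + 2.25% county = 7% → €2.11
Noise-cancelling headphones €395.02: consumer electronics → 8.5% + 0% county = 8.5% → €33.58
Bottle of gin (750 mL) €34.12: alcohol → 9.25% + 1.25% county = 10.5% → €3.58
Wireless router €145.86: consumer electronics → 8.5% + 0% county = 8.5% → €12.40
Kite €26.94: children's toys → 8.25% + 2% county = 10.25% → €2.76
Smartwatch €270.58: consumer electronics → 8.5% + 0% county = 8.5% → €23.00
Total tax = €3.72 + €0.68 + €3.66 + €1.41 + €12.52 + €5.86 + €2.11 + €33.58 + €3.58 + €12.40 + €2.76 + €23.00 = €105.28

€105.28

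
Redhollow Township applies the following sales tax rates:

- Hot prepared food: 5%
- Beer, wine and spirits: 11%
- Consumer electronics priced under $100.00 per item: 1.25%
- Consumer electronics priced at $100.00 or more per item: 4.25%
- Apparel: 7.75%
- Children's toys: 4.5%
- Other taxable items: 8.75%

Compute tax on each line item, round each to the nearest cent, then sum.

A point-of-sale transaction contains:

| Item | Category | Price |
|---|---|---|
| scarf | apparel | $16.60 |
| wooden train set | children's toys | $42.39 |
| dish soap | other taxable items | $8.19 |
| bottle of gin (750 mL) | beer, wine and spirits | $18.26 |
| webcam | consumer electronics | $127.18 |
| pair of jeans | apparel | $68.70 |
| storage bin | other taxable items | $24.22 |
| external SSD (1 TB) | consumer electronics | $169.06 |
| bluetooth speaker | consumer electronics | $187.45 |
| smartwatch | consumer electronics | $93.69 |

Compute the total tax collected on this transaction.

$35.11

Scarf $16.60: apparel → 7.75% → $1.29
Wooden train set $42.39: children's toys → 4.5% → $1.91
Dish soap $8.19: other taxable items → 8.75% → $0.72
Bottle of gin (750 mL) $18.26: beer, wine and spirits → 11% → $2.01
Webcam $127.18: consumer electronics, $100.00 or more → 4.25% → $5.41
Pair of jeans $68.70: apparel → 7.75% → $5.32
Storage bin $24.22: other taxable items → 8.75% → $2.12
External SSD (1 TB) $169.06: consumer electronics, $100.00 or more → 4.25% → $7.19
Bluetooth speaker $187.45: consumer electronics, $100.00 or more → 4.25% → $7.97
Smartwatch $93.69: consumer electronics, under $100.00 → 1.25% → $1.17
Total tax = $1.29 + $1.91 + $0.72 + $2.01 + $5.41 + $5.32 + $2.12 + $7.19 + $7.97 + $1.17 = $35.11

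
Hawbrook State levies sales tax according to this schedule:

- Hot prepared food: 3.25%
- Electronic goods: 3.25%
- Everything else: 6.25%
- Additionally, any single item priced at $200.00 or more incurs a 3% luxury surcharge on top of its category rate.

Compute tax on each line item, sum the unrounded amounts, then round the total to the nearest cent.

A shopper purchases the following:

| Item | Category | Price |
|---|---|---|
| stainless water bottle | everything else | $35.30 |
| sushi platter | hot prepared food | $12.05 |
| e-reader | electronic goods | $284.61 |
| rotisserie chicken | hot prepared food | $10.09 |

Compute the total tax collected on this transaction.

$20.71

Stainless water bottle $35.30: everything else → 6.25% → $2.20625
Sushi platter $12.05: hot prepared food → 3.25% → $0.391625
E-reader $284.61: electronic goods → 3.25% + 3% surcharge = 6.25% → $17.788125
Rotisserie chicken $10.09: hot prepared food → 3.25% → $0.327925
Unrounded tax sum = $20.713925 → $20.71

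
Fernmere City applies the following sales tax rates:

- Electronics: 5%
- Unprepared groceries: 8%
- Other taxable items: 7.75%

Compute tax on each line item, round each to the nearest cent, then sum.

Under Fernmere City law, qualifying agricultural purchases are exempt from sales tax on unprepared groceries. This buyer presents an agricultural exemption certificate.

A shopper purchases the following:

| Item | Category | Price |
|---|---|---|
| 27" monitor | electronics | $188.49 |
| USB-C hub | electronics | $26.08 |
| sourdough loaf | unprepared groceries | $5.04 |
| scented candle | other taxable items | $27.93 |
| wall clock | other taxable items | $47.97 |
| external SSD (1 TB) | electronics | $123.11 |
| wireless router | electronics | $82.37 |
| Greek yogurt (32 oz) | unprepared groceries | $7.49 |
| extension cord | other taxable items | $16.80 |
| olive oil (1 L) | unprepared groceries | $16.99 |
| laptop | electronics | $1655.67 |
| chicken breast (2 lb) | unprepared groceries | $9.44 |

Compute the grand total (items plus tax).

27" monitor $188.49: electronics → 5% → $9.42
USB-C hub $26.08: electronics → 5% → $1.30
Sourdough loaf $5.04: unprepared groceries, buyer-exempt → 0% → $0.00
Scented candle $27.93: other taxable items → 7.75% → $2.16
Wall clock $47.97: other taxable items → 7.75% → $3.72
External SSD (1 TB) $123.11: electronics → 5% → $6.16
Wireless router $82.37: electronics → 5% → $4.12
Greek yogurt (32 oz) $7.49: unprepared groceries, buyer-exempt → 0% → $0.00
Extension cord $16.80: other taxable items → 7.75% → $1.30
Olive oil (1 L) $16.99: unprepared groceries, buyer-exempt → 0% → $0.00
Laptop $1655.67: electronics → 5% → $82.78
Chicken breast (2 lb) $9.44: unprepared groceries, buyer-exempt → 0% → $0.00
Subtotal = $2207.38; tax = $110.96; total due = $2318.34

$2318.34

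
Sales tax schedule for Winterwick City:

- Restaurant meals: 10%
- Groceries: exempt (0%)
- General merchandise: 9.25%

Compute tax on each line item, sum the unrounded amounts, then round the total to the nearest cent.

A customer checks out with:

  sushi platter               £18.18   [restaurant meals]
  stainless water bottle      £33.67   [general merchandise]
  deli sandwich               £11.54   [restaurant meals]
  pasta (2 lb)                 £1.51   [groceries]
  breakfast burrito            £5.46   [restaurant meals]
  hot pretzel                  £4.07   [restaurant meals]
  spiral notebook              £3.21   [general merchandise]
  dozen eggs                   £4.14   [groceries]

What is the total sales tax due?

Sushi platter £18.18: restaurant meals → 10% → £1.818
Stainless water bottle £33.67: general merchandise → 9.25% → £3.114475
Deli sandwich £11.54: restaurant meals → 10% → £1.154
Pasta (2 lb) £1.51: groceries → 0% → £0.00
Breakfast burrito £5.46: restaurant meals → 10% → £0.546
Hot pretzel £4.07: restaurant meals → 10% → £0.407
Spiral notebook £3.21: general merchandise → 9.25% → £0.296925
Dozen eggs £4.14: groceries → 0% → £0.00
Unrounded tax sum = £7.3364 → £7.34

£7.34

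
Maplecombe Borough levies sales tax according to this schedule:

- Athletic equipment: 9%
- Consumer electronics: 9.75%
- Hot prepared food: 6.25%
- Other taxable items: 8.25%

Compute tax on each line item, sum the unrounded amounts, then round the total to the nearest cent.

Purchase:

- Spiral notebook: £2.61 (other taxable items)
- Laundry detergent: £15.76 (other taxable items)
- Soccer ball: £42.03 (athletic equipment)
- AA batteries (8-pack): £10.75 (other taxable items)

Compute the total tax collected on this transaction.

£6.19

Spiral notebook £2.61: other taxable items → 8.25% → £0.215325
Laundry detergent £15.76: other taxable items → 8.25% → £1.3002
Soccer ball £42.03: athletic equipment → 9% → £3.7827
AA batteries (8-pack) £10.75: other taxable items → 8.25% → £0.886875
Unrounded tax sum = £6.1851 → £6.19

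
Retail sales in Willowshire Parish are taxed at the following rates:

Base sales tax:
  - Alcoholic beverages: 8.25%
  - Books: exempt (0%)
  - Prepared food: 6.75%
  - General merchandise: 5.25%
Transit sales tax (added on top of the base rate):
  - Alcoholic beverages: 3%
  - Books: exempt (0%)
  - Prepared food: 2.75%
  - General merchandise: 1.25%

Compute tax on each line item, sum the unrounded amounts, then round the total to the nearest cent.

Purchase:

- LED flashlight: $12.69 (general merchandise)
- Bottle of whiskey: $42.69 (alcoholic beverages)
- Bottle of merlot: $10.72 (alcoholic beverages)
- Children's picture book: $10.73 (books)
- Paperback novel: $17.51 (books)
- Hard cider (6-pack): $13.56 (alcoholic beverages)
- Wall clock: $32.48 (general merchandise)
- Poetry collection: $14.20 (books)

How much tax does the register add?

LED flashlight $12.69: general merchandise → 5.25% + 1.25% transit = 6.5% → $0.82485
Bottle of whiskey $42.69: alcoholic beverages → 8.25% + 3% transit = 11.25% → $4.802625
Bottle of merlot $10.72: alcoholic beverages → 8.25% + 3% transit = 11.25% → $1.206
Children's picture book $10.73: books → 0% + 0% transit = 0% → $0.00
Paperback novel $17.51: books → 0% + 0% transit = 0% → $0.00
Hard cider (6-pack) $13.56: alcoholic beverages → 8.25% + 3% transit = 11.25% → $1.5255
Wall clock $32.48: general merchandise → 5.25% + 1.25% transit = 6.5% → $2.1112
Poetry collection $14.20: books → 0% + 0% transit = 0% → $0.00
Unrounded tax sum = $10.470175 → $10.47

$10.47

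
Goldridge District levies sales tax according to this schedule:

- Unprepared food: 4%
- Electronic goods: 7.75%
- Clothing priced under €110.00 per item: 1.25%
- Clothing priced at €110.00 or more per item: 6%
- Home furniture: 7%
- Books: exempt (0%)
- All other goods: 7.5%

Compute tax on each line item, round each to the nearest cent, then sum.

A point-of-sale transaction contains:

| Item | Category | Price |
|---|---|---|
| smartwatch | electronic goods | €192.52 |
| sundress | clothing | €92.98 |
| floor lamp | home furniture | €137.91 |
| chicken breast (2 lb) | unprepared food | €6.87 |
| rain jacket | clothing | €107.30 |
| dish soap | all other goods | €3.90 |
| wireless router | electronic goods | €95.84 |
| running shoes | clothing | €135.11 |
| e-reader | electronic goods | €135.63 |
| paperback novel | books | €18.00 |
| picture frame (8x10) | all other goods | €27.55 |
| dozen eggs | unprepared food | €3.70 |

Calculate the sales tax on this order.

€55.90

Smartwatch €192.52: electronic goods → 7.75% → €14.92
Sundress €92.98: clothing, under €110.00 → 1.25% → €1.16
Floor lamp €137.91: home furniture → 7% → €9.65
Chicken breast (2 lb) €6.87: unprepared food → 4% → €0.27
Rain jacket €107.30: clothing, under €110.00 → 1.25% → €1.34
Dish soap €3.90: all other goods → 7.5% → €0.29
Wireless router €95.84: electronic goods → 7.75% → €7.43
Running shoes €135.11: clothing, €110.00 or more → 6% → €8.11
E-reader €135.63: electronic goods → 7.75% → €10.51
Paperback novel €18.00: books → 0% → €0.00
Picture frame (8x10) €27.55: all other goods → 7.5% → €2.07
Dozen eggs €3.70: unprepared food → 4% → €0.15
Total tax = €14.92 + €1.16 + €9.65 + €0.27 + €1.34 + €0.29 + €7.43 + €8.11 + €10.51 + €2.07 + €0.15 = €55.90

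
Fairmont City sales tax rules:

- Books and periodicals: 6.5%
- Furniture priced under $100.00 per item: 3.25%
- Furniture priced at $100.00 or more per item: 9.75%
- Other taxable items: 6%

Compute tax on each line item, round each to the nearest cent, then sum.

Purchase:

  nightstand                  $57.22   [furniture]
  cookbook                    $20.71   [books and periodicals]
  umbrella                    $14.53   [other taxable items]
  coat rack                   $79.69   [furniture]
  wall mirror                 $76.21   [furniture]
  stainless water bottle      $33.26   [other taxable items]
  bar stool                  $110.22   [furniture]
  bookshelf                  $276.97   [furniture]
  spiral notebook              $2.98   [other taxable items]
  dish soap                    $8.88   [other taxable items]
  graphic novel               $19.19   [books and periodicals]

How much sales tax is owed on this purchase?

$50.86

Nightstand $57.22: furniture, under $100.00 → 3.25% → $1.86
Cookbook $20.71: books and periodicals → 6.5% → $1.35
Umbrella $14.53: other taxable items → 6% → $0.87
Coat rack $79.69: furniture, under $100.00 → 3.25% → $2.59
Wall mirror $76.21: furniture, under $100.00 → 3.25% → $2.48
Stainless water bottle $33.26: other taxable items → 6% → $2.00
Bar stool $110.22: furniture, $100.00 or more → 9.75% → $10.75
Bookshelf $276.97: furniture, $100.00 or more → 9.75% → $27.00
Spiral notebook $2.98: other taxable items → 6% → $0.18
Dish soap $8.88: other taxable items → 6% → $0.53
Graphic novel $19.19: books and periodicals → 6.5% → $1.25
Total tax = $1.86 + $1.35 + $0.87 + $2.59 + $2.48 + $2.00 + $10.75 + $27.00 + $0.18 + $0.53 + $1.25 = $50.86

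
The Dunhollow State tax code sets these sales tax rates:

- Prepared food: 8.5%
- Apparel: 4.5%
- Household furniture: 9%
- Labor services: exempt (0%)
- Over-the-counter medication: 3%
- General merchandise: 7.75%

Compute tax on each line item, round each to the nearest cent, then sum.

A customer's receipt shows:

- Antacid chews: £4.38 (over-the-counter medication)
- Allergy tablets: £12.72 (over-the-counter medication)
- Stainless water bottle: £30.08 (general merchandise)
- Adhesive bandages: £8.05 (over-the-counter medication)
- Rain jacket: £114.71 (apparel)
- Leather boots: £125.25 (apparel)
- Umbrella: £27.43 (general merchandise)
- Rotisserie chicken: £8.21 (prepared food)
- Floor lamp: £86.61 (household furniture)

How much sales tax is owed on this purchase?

Antacid chews £4.38: over-the-counter medication → 3% → £0.13
Allergy tablets £12.72: over-the-counter medication → 3% → £0.38
Stainless water bottle £30.08: general merchandise → 7.75% → £2.33
Adhesive bandages £8.05: over-the-counter medication → 3% → £0.24
Rain jacket £114.71: apparel → 4.5% → £5.16
Leather boots £125.25: apparel → 4.5% → £5.64
Umbrella £27.43: general merchandise → 7.75% → £2.13
Rotisserie chicken £8.21: prepared food → 8.5% → £0.70
Floor lamp £86.61: household furniture → 9% → £7.79
Total tax = £0.13 + £0.38 + £2.33 + £0.24 + £5.16 + £5.64 + £2.13 + £0.70 + £7.79 = £24.50

£24.50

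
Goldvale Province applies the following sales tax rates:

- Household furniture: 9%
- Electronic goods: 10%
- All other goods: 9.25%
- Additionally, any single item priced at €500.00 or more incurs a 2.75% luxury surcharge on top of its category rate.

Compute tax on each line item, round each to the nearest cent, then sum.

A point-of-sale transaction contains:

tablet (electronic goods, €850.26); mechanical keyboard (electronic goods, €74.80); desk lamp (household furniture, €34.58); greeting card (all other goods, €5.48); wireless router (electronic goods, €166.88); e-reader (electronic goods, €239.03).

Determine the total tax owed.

Tablet €850.26: electronic goods → 10% + 2.75% surcharge = 12.75% → €108.41
Mechanical keyboard €74.80: electronic goods → 10% → €7.48
Desk lamp €34.58: household furniture → 9% → €3.11
Greeting card €5.48: all other goods → 9.25% → €0.51
Wireless router €166.88: electronic goods → 10% → €16.69
E-reader €239.03: electronic goods → 10% → €23.90
Total tax = €108.41 + €7.48 + €3.11 + €0.51 + €16.69 + €23.90 = €160.10

€160.10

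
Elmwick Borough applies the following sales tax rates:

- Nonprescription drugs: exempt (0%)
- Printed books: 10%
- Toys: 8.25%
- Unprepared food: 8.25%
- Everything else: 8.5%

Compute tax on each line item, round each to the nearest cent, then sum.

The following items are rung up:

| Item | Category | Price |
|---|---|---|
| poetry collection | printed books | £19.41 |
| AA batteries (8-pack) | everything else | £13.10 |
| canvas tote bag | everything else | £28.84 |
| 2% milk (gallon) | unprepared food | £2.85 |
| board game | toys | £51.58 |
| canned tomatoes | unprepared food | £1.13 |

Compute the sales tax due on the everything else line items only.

AA batteries (8-pack) £13.10: everything else → 8.5% → £1.11
Canvas tote bag £28.84: everything else → 8.5% → £2.45
Tax on everything else = £1.11 + £2.45 = £3.56

£3.56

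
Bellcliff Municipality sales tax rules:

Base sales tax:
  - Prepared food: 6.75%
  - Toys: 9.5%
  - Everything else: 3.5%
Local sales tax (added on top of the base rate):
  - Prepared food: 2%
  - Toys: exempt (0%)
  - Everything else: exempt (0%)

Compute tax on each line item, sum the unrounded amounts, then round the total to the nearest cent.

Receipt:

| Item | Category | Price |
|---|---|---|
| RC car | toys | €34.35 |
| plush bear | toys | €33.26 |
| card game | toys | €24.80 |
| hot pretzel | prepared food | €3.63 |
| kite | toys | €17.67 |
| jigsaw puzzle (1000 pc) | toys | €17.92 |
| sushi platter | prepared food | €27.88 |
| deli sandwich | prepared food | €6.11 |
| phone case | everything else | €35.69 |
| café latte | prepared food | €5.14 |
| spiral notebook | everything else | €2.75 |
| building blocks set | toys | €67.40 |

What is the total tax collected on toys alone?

RC car €34.35: toys → 9.5% + 0% local = 9.5% → €3.26325
Plush bear €33.26: toys → 9.5% + 0% local = 9.5% → €3.1597
Card game €24.80: toys → 9.5% + 0% local = 9.5% → €2.356
Kite €17.67: toys → 9.5% + 0% local = 9.5% → €1.67865
Jigsaw puzzle (1000 pc) €17.92: toys → 9.5% + 0% local = 9.5% → €1.7024
Building blocks set €67.40: toys → 9.5% + 0% local = 9.5% → €6.403
Tax on toys: unrounded sum = €18.563 → €18.56

€18.56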